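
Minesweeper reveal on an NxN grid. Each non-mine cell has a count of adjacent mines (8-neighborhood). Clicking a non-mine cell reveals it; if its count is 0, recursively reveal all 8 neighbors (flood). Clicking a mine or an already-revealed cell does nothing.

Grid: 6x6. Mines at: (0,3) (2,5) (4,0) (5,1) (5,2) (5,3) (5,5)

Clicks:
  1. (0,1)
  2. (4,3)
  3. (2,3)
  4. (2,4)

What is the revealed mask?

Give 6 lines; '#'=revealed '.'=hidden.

Answer: ###...
#####.
#####.
#####.
.####.
......

Derivation:
Click 1 (0,1) count=0: revealed 22 new [(0,0) (0,1) (0,2) (1,0) (1,1) (1,2) (1,3) (1,4) (2,0) (2,1) (2,2) (2,3) (2,4) (3,0) (3,1) (3,2) (3,3) (3,4) (4,1) (4,2) (4,3) (4,4)] -> total=22
Click 2 (4,3) count=2: revealed 0 new [(none)] -> total=22
Click 3 (2,3) count=0: revealed 0 new [(none)] -> total=22
Click 4 (2,4) count=1: revealed 0 new [(none)] -> total=22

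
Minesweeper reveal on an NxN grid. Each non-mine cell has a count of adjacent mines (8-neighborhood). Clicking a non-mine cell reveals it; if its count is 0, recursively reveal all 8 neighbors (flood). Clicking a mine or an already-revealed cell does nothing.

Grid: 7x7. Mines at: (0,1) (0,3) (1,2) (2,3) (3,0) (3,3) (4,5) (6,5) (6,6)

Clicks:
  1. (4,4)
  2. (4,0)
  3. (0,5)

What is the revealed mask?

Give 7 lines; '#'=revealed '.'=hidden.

Click 1 (4,4) count=2: revealed 1 new [(4,4)] -> total=1
Click 2 (4,0) count=1: revealed 1 new [(4,0)] -> total=2
Click 3 (0,5) count=0: revealed 12 new [(0,4) (0,5) (0,6) (1,4) (1,5) (1,6) (2,4) (2,5) (2,6) (3,4) (3,5) (3,6)] -> total=14

Answer: ....###
....###
....###
....###
#...#..
.......
.......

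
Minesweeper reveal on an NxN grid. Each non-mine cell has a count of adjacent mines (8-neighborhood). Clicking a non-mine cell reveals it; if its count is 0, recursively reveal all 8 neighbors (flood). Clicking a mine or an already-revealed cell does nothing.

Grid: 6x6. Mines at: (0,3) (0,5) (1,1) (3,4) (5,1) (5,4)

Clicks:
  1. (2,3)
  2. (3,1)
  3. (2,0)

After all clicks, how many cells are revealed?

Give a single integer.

Answer: 12

Derivation:
Click 1 (2,3) count=1: revealed 1 new [(2,3)] -> total=1
Click 2 (3,1) count=0: revealed 11 new [(2,0) (2,1) (2,2) (3,0) (3,1) (3,2) (3,3) (4,0) (4,1) (4,2) (4,3)] -> total=12
Click 3 (2,0) count=1: revealed 0 new [(none)] -> total=12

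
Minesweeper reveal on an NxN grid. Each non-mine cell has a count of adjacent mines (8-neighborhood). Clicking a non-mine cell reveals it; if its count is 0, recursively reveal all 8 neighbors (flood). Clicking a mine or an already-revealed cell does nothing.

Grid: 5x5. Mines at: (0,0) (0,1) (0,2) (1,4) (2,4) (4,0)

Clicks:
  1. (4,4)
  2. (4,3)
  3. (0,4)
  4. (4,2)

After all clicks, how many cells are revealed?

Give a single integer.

Answer: 18

Derivation:
Click 1 (4,4) count=0: revealed 17 new [(1,0) (1,1) (1,2) (1,3) (2,0) (2,1) (2,2) (2,3) (3,0) (3,1) (3,2) (3,3) (3,4) (4,1) (4,2) (4,3) (4,4)] -> total=17
Click 2 (4,3) count=0: revealed 0 new [(none)] -> total=17
Click 3 (0,4) count=1: revealed 1 new [(0,4)] -> total=18
Click 4 (4,2) count=0: revealed 0 new [(none)] -> total=18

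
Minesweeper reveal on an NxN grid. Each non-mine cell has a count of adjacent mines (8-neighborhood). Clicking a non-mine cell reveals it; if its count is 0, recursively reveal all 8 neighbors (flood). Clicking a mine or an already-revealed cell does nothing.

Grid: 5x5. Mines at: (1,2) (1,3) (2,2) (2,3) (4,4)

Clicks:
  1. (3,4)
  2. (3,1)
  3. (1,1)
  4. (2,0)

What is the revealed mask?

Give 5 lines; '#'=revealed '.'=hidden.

Click 1 (3,4) count=2: revealed 1 new [(3,4)] -> total=1
Click 2 (3,1) count=1: revealed 1 new [(3,1)] -> total=2
Click 3 (1,1) count=2: revealed 1 new [(1,1)] -> total=3
Click 4 (2,0) count=0: revealed 12 new [(0,0) (0,1) (1,0) (2,0) (2,1) (3,0) (3,2) (3,3) (4,0) (4,1) (4,2) (4,3)] -> total=15

Answer: ##...
##...
##...
#####
####.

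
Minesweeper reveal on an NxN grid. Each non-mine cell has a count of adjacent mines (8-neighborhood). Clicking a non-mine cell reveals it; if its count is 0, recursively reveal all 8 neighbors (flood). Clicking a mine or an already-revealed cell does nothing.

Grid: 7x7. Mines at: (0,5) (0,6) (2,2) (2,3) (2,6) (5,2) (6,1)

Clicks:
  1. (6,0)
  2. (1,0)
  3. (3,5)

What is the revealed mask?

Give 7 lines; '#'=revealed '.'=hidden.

Answer: #####..
#####..
##.....
##...#.
##.....
##.....
#......

Derivation:
Click 1 (6,0) count=1: revealed 1 new [(6,0)] -> total=1
Click 2 (1,0) count=0: revealed 18 new [(0,0) (0,1) (0,2) (0,3) (0,4) (1,0) (1,1) (1,2) (1,3) (1,4) (2,0) (2,1) (3,0) (3,1) (4,0) (4,1) (5,0) (5,1)] -> total=19
Click 3 (3,5) count=1: revealed 1 new [(3,5)] -> total=20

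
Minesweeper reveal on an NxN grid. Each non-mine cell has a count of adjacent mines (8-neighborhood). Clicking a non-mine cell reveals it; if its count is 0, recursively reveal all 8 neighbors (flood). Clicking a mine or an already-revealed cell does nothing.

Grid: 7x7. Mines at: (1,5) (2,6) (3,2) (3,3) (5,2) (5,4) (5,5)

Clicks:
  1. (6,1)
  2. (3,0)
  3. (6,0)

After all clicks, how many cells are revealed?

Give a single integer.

Answer: 23

Derivation:
Click 1 (6,1) count=1: revealed 1 new [(6,1)] -> total=1
Click 2 (3,0) count=0: revealed 22 new [(0,0) (0,1) (0,2) (0,3) (0,4) (1,0) (1,1) (1,2) (1,3) (1,4) (2,0) (2,1) (2,2) (2,3) (2,4) (3,0) (3,1) (4,0) (4,1) (5,0) (5,1) (6,0)] -> total=23
Click 3 (6,0) count=0: revealed 0 new [(none)] -> total=23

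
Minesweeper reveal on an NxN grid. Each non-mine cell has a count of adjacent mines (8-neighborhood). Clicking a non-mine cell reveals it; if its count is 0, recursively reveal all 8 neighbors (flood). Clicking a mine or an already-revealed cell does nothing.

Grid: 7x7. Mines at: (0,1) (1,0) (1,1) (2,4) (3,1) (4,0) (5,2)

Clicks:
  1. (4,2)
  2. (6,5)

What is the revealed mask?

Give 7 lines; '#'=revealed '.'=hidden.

Answer: ..#####
..#####
.....##
...####
..#####
...####
...####

Derivation:
Click 1 (4,2) count=2: revealed 1 new [(4,2)] -> total=1
Click 2 (6,5) count=0: revealed 28 new [(0,2) (0,3) (0,4) (0,5) (0,6) (1,2) (1,3) (1,4) (1,5) (1,6) (2,5) (2,6) (3,3) (3,4) (3,5) (3,6) (4,3) (4,4) (4,5) (4,6) (5,3) (5,4) (5,5) (5,6) (6,3) (6,4) (6,5) (6,6)] -> total=29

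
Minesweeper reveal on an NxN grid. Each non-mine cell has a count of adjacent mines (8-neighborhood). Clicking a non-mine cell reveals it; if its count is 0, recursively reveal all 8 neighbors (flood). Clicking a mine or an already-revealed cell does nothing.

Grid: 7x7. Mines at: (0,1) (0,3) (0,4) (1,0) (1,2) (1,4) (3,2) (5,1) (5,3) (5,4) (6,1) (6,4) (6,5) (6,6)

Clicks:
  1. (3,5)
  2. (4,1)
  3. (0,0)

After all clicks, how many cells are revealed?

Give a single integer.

Answer: 20

Derivation:
Click 1 (3,5) count=0: revealed 18 new [(0,5) (0,6) (1,5) (1,6) (2,3) (2,4) (2,5) (2,6) (3,3) (3,4) (3,5) (3,6) (4,3) (4,4) (4,5) (4,6) (5,5) (5,6)] -> total=18
Click 2 (4,1) count=2: revealed 1 new [(4,1)] -> total=19
Click 3 (0,0) count=2: revealed 1 new [(0,0)] -> total=20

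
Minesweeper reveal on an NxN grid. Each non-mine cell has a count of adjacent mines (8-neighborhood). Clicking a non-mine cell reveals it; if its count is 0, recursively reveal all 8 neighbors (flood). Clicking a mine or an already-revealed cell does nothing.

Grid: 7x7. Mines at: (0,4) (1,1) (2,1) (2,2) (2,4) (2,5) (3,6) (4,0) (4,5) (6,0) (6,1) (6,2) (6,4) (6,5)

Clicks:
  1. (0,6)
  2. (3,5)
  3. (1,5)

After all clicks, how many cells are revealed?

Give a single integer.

Click 1 (0,6) count=0: revealed 4 new [(0,5) (0,6) (1,5) (1,6)] -> total=4
Click 2 (3,5) count=4: revealed 1 new [(3,5)] -> total=5
Click 3 (1,5) count=3: revealed 0 new [(none)] -> total=5

Answer: 5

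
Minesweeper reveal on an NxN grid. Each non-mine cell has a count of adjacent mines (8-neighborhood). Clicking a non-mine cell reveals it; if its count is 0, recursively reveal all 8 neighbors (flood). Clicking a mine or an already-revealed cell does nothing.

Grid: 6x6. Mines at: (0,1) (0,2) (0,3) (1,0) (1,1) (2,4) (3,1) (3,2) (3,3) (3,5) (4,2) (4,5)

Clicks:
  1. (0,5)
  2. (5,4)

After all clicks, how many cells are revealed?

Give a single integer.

Answer: 5

Derivation:
Click 1 (0,5) count=0: revealed 4 new [(0,4) (0,5) (1,4) (1,5)] -> total=4
Click 2 (5,4) count=1: revealed 1 new [(5,4)] -> total=5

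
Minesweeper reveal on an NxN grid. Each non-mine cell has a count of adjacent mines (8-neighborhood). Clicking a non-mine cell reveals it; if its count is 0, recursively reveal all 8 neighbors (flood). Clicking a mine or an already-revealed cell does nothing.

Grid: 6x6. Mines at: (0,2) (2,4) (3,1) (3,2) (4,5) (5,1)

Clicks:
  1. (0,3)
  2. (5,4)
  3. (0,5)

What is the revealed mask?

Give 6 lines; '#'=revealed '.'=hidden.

Answer: ...###
...###
......
......
......
....#.

Derivation:
Click 1 (0,3) count=1: revealed 1 new [(0,3)] -> total=1
Click 2 (5,4) count=1: revealed 1 new [(5,4)] -> total=2
Click 3 (0,5) count=0: revealed 5 new [(0,4) (0,5) (1,3) (1,4) (1,5)] -> total=7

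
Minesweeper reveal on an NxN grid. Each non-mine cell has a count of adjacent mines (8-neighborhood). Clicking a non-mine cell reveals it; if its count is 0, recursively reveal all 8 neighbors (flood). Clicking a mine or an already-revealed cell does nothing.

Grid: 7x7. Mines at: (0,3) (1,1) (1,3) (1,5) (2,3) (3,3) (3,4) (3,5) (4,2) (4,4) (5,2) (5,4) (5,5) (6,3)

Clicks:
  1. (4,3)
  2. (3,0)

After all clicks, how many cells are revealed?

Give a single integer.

Click 1 (4,3) count=6: revealed 1 new [(4,3)] -> total=1
Click 2 (3,0) count=0: revealed 10 new [(2,0) (2,1) (3,0) (3,1) (4,0) (4,1) (5,0) (5,1) (6,0) (6,1)] -> total=11

Answer: 11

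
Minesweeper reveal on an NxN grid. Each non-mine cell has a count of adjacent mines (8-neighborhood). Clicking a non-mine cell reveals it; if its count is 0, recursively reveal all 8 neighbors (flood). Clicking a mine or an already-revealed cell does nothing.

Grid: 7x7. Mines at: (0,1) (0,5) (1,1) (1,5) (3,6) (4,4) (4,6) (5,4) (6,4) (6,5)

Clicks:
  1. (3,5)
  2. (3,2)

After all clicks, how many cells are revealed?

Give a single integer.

Click 1 (3,5) count=3: revealed 1 new [(3,5)] -> total=1
Click 2 (3,2) count=0: revealed 28 new [(0,2) (0,3) (0,4) (1,2) (1,3) (1,4) (2,0) (2,1) (2,2) (2,3) (2,4) (3,0) (3,1) (3,2) (3,3) (3,4) (4,0) (4,1) (4,2) (4,3) (5,0) (5,1) (5,2) (5,3) (6,0) (6,1) (6,2) (6,3)] -> total=29

Answer: 29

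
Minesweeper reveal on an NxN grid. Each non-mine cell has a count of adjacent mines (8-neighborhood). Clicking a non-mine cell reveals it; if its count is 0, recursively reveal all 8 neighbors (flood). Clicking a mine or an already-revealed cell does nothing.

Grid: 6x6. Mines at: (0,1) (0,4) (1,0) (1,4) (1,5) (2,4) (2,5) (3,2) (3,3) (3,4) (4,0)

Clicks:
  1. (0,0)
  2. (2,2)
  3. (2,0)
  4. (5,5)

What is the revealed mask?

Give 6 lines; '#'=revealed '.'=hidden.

Answer: #.....
......
#.#...
......
.#####
.#####

Derivation:
Click 1 (0,0) count=2: revealed 1 new [(0,0)] -> total=1
Click 2 (2,2) count=2: revealed 1 new [(2,2)] -> total=2
Click 3 (2,0) count=1: revealed 1 new [(2,0)] -> total=3
Click 4 (5,5) count=0: revealed 10 new [(4,1) (4,2) (4,3) (4,4) (4,5) (5,1) (5,2) (5,3) (5,4) (5,5)] -> total=13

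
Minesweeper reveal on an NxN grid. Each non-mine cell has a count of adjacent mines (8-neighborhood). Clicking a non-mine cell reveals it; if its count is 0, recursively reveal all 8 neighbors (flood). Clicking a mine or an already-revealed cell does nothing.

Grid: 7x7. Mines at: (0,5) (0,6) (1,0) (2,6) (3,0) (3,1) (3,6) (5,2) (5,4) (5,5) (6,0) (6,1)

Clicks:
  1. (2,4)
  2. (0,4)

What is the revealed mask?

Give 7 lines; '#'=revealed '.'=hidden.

Click 1 (2,4) count=0: revealed 22 new [(0,1) (0,2) (0,3) (0,4) (1,1) (1,2) (1,3) (1,4) (1,5) (2,1) (2,2) (2,3) (2,4) (2,5) (3,2) (3,3) (3,4) (3,5) (4,2) (4,3) (4,4) (4,5)] -> total=22
Click 2 (0,4) count=1: revealed 0 new [(none)] -> total=22

Answer: .####..
.#####.
.#####.
..####.
..####.
.......
.......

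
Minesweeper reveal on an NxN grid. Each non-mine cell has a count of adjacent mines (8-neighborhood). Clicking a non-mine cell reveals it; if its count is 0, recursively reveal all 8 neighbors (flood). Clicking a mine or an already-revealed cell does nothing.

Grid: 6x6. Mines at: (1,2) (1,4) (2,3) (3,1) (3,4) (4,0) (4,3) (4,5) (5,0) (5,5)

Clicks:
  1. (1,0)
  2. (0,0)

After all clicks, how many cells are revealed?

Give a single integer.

Answer: 6

Derivation:
Click 1 (1,0) count=0: revealed 6 new [(0,0) (0,1) (1,0) (1,1) (2,0) (2,1)] -> total=6
Click 2 (0,0) count=0: revealed 0 new [(none)] -> total=6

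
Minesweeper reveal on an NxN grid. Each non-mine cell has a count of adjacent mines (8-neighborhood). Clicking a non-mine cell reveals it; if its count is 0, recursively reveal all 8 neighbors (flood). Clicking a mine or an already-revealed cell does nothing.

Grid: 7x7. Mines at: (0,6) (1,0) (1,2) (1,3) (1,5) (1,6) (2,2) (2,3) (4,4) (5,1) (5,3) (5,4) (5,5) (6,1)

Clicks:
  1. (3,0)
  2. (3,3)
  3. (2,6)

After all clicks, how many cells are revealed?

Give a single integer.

Answer: 8

Derivation:
Click 1 (3,0) count=0: revealed 6 new [(2,0) (2,1) (3,0) (3,1) (4,0) (4,1)] -> total=6
Click 2 (3,3) count=3: revealed 1 new [(3,3)] -> total=7
Click 3 (2,6) count=2: revealed 1 new [(2,6)] -> total=8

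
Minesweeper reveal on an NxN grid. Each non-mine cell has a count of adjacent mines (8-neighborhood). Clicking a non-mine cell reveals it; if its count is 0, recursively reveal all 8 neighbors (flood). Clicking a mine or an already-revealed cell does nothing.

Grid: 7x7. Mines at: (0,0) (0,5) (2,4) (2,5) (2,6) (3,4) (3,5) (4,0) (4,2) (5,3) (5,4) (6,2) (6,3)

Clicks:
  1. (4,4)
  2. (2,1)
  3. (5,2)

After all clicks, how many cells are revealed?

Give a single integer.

Answer: 19

Derivation:
Click 1 (4,4) count=4: revealed 1 new [(4,4)] -> total=1
Click 2 (2,1) count=0: revealed 17 new [(0,1) (0,2) (0,3) (0,4) (1,0) (1,1) (1,2) (1,3) (1,4) (2,0) (2,1) (2,2) (2,3) (3,0) (3,1) (3,2) (3,3)] -> total=18
Click 3 (5,2) count=4: revealed 1 new [(5,2)] -> total=19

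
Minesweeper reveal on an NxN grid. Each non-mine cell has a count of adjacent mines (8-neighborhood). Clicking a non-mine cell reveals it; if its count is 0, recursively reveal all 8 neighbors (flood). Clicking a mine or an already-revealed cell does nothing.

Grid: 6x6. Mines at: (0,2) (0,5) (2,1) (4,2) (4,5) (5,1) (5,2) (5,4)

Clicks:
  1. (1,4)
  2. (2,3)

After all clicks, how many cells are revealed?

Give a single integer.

Click 1 (1,4) count=1: revealed 1 new [(1,4)] -> total=1
Click 2 (2,3) count=0: revealed 11 new [(1,2) (1,3) (1,5) (2,2) (2,3) (2,4) (2,5) (3,2) (3,3) (3,4) (3,5)] -> total=12

Answer: 12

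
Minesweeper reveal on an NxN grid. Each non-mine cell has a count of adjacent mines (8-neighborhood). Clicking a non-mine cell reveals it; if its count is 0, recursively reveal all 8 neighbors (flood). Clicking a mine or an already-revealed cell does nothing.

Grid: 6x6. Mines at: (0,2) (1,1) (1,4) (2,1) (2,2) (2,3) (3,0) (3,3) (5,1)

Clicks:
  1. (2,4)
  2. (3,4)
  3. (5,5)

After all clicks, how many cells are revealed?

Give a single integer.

Click 1 (2,4) count=3: revealed 1 new [(2,4)] -> total=1
Click 2 (3,4) count=2: revealed 1 new [(3,4)] -> total=2
Click 3 (5,5) count=0: revealed 10 new [(2,5) (3,5) (4,2) (4,3) (4,4) (4,5) (5,2) (5,3) (5,4) (5,5)] -> total=12

Answer: 12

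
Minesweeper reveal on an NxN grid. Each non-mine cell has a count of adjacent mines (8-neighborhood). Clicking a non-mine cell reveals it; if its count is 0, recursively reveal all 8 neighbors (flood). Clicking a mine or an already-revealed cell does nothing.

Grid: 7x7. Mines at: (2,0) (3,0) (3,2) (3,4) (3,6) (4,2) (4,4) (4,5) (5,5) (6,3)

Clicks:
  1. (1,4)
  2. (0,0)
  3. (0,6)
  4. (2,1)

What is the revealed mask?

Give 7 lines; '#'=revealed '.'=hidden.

Click 1 (1,4) count=0: revealed 20 new [(0,0) (0,1) (0,2) (0,3) (0,4) (0,5) (0,6) (1,0) (1,1) (1,2) (1,3) (1,4) (1,5) (1,6) (2,1) (2,2) (2,3) (2,4) (2,5) (2,6)] -> total=20
Click 2 (0,0) count=0: revealed 0 new [(none)] -> total=20
Click 3 (0,6) count=0: revealed 0 new [(none)] -> total=20
Click 4 (2,1) count=3: revealed 0 new [(none)] -> total=20

Answer: #######
#######
.######
.......
.......
.......
.......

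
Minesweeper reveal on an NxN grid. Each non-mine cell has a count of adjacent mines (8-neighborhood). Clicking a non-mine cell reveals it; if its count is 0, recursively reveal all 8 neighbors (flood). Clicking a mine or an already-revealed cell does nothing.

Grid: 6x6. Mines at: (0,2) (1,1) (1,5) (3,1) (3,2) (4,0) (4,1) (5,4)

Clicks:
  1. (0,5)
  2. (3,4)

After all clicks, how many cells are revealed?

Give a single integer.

Answer: 10

Derivation:
Click 1 (0,5) count=1: revealed 1 new [(0,5)] -> total=1
Click 2 (3,4) count=0: revealed 9 new [(2,3) (2,4) (2,5) (3,3) (3,4) (3,5) (4,3) (4,4) (4,5)] -> total=10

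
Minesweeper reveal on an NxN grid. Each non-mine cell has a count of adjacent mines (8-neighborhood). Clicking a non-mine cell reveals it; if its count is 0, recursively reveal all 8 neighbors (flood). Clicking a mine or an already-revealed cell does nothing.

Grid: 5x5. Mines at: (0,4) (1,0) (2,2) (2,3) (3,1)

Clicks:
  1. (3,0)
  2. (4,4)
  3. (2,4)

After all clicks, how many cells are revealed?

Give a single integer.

Click 1 (3,0) count=1: revealed 1 new [(3,0)] -> total=1
Click 2 (4,4) count=0: revealed 6 new [(3,2) (3,3) (3,4) (4,2) (4,3) (4,4)] -> total=7
Click 3 (2,4) count=1: revealed 1 new [(2,4)] -> total=8

Answer: 8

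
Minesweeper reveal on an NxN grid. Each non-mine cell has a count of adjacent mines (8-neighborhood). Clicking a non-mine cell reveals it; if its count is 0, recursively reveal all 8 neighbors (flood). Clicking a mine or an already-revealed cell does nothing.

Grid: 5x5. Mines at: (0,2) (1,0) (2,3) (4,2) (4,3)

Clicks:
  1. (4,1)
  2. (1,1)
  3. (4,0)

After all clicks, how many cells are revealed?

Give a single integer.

Click 1 (4,1) count=1: revealed 1 new [(4,1)] -> total=1
Click 2 (1,1) count=2: revealed 1 new [(1,1)] -> total=2
Click 3 (4,0) count=0: revealed 5 new [(2,0) (2,1) (3,0) (3,1) (4,0)] -> total=7

Answer: 7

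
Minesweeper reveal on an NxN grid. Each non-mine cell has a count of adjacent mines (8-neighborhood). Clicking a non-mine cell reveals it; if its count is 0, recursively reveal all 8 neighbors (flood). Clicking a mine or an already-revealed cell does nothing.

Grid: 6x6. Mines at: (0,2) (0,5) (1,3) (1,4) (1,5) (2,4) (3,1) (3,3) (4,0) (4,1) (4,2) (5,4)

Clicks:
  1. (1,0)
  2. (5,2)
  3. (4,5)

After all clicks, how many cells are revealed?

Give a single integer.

Click 1 (1,0) count=0: revealed 6 new [(0,0) (0,1) (1,0) (1,1) (2,0) (2,1)] -> total=6
Click 2 (5,2) count=2: revealed 1 new [(5,2)] -> total=7
Click 3 (4,5) count=1: revealed 1 new [(4,5)] -> total=8

Answer: 8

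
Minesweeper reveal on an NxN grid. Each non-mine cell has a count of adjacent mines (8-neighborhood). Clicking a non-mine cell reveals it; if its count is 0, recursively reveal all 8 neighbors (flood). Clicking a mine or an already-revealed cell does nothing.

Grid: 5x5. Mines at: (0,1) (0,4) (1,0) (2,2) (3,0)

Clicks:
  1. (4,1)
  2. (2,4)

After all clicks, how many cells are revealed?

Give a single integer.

Answer: 12

Derivation:
Click 1 (4,1) count=1: revealed 1 new [(4,1)] -> total=1
Click 2 (2,4) count=0: revealed 11 new [(1,3) (1,4) (2,3) (2,4) (3,1) (3,2) (3,3) (3,4) (4,2) (4,3) (4,4)] -> total=12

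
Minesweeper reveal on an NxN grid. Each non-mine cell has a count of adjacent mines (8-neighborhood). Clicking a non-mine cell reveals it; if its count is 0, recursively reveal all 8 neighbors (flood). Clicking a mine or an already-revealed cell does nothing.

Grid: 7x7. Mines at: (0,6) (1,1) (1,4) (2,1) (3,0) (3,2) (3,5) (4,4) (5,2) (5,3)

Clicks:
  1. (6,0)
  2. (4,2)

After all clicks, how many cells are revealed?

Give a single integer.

Answer: 7

Derivation:
Click 1 (6,0) count=0: revealed 6 new [(4,0) (4,1) (5,0) (5,1) (6,0) (6,1)] -> total=6
Click 2 (4,2) count=3: revealed 1 new [(4,2)] -> total=7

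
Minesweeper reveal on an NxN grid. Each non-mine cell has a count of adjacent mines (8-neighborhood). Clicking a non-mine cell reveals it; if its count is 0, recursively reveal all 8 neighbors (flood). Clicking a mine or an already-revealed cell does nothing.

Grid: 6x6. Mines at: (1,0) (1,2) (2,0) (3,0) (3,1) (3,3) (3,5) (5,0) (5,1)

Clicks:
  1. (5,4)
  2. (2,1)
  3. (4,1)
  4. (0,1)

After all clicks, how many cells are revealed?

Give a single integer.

Answer: 11

Derivation:
Click 1 (5,4) count=0: revealed 8 new [(4,2) (4,3) (4,4) (4,5) (5,2) (5,3) (5,4) (5,5)] -> total=8
Click 2 (2,1) count=5: revealed 1 new [(2,1)] -> total=9
Click 3 (4,1) count=4: revealed 1 new [(4,1)] -> total=10
Click 4 (0,1) count=2: revealed 1 new [(0,1)] -> total=11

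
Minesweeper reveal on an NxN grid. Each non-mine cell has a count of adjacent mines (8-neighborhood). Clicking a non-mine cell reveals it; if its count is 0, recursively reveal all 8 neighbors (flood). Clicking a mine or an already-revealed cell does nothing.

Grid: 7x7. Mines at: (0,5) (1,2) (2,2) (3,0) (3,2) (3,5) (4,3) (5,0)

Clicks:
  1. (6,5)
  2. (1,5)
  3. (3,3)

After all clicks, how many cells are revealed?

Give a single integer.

Answer: 17

Derivation:
Click 1 (6,5) count=0: revealed 15 new [(4,4) (4,5) (4,6) (5,1) (5,2) (5,3) (5,4) (5,5) (5,6) (6,1) (6,2) (6,3) (6,4) (6,5) (6,6)] -> total=15
Click 2 (1,5) count=1: revealed 1 new [(1,5)] -> total=16
Click 3 (3,3) count=3: revealed 1 new [(3,3)] -> total=17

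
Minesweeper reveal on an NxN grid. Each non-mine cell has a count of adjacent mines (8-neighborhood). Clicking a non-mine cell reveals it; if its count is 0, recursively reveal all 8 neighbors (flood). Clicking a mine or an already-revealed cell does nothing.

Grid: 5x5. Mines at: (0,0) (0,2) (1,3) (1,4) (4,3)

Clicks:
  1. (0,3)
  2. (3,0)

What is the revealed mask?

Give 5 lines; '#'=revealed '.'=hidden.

Answer: ...#.
###..
###..
###..
###..

Derivation:
Click 1 (0,3) count=3: revealed 1 new [(0,3)] -> total=1
Click 2 (3,0) count=0: revealed 12 new [(1,0) (1,1) (1,2) (2,0) (2,1) (2,2) (3,0) (3,1) (3,2) (4,0) (4,1) (4,2)] -> total=13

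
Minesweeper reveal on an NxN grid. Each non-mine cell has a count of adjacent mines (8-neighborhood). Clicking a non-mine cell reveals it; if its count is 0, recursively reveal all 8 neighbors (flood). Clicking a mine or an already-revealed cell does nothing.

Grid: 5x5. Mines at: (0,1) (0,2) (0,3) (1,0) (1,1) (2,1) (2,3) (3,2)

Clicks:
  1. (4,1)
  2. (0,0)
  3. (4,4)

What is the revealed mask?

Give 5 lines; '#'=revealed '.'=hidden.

Answer: #....
.....
.....
...##
.#.##

Derivation:
Click 1 (4,1) count=1: revealed 1 new [(4,1)] -> total=1
Click 2 (0,0) count=3: revealed 1 new [(0,0)] -> total=2
Click 3 (4,4) count=0: revealed 4 new [(3,3) (3,4) (4,3) (4,4)] -> total=6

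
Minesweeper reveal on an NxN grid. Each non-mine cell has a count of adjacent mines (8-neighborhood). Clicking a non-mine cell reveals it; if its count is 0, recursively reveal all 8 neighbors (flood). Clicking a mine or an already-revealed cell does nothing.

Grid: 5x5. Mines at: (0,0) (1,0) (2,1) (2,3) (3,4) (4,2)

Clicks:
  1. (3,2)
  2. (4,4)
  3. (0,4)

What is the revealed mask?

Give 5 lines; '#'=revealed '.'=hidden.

Answer: .####
.####
.....
..#..
....#

Derivation:
Click 1 (3,2) count=3: revealed 1 new [(3,2)] -> total=1
Click 2 (4,4) count=1: revealed 1 new [(4,4)] -> total=2
Click 3 (0,4) count=0: revealed 8 new [(0,1) (0,2) (0,3) (0,4) (1,1) (1,2) (1,3) (1,4)] -> total=10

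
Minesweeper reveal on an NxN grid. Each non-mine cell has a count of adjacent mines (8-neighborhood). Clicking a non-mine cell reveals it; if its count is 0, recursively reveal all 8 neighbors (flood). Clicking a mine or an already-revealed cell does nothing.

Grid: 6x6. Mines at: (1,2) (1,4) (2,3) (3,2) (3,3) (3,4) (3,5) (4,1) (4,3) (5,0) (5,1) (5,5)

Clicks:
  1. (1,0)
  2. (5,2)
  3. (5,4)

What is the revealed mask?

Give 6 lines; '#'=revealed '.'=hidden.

Click 1 (1,0) count=0: revealed 8 new [(0,0) (0,1) (1,0) (1,1) (2,0) (2,1) (3,0) (3,1)] -> total=8
Click 2 (5,2) count=3: revealed 1 new [(5,2)] -> total=9
Click 3 (5,4) count=2: revealed 1 new [(5,4)] -> total=10

Answer: ##....
##....
##....
##....
......
..#.#.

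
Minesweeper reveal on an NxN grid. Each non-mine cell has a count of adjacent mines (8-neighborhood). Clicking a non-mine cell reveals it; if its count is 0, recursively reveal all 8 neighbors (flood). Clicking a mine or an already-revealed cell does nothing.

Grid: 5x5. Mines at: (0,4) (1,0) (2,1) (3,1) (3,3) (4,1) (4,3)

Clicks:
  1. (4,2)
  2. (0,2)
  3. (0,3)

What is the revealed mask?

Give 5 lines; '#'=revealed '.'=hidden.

Answer: .###.
.###.
.....
.....
..#..

Derivation:
Click 1 (4,2) count=4: revealed 1 new [(4,2)] -> total=1
Click 2 (0,2) count=0: revealed 6 new [(0,1) (0,2) (0,3) (1,1) (1,2) (1,3)] -> total=7
Click 3 (0,3) count=1: revealed 0 new [(none)] -> total=7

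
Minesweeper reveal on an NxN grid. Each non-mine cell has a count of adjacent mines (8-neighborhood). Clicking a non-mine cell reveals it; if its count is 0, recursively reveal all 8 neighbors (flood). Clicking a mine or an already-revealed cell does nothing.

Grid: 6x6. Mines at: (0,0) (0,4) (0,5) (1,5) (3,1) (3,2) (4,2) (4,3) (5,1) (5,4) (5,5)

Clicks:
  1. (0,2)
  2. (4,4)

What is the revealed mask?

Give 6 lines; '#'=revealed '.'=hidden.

Click 1 (0,2) count=0: revealed 9 new [(0,1) (0,2) (0,3) (1,1) (1,2) (1,3) (2,1) (2,2) (2,3)] -> total=9
Click 2 (4,4) count=3: revealed 1 new [(4,4)] -> total=10

Answer: .###..
.###..
.###..
......
....#.
......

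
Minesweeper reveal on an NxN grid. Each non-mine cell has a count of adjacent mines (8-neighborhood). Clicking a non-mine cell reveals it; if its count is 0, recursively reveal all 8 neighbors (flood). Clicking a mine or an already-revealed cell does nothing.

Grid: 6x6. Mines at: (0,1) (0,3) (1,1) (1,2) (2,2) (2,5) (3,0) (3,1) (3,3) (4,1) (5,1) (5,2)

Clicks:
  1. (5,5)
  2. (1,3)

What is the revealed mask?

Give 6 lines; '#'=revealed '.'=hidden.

Answer: ......
...#..
......
....##
...###
...###

Derivation:
Click 1 (5,5) count=0: revealed 8 new [(3,4) (3,5) (4,3) (4,4) (4,5) (5,3) (5,4) (5,5)] -> total=8
Click 2 (1,3) count=3: revealed 1 new [(1,3)] -> total=9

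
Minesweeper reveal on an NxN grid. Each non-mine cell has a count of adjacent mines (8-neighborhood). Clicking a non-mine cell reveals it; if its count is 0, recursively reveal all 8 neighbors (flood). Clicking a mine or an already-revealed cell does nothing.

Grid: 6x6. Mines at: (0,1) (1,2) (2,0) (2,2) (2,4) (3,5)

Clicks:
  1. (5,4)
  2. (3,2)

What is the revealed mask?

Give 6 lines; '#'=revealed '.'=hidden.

Click 1 (5,4) count=0: revealed 17 new [(3,0) (3,1) (3,2) (3,3) (3,4) (4,0) (4,1) (4,2) (4,3) (4,4) (4,5) (5,0) (5,1) (5,2) (5,3) (5,4) (5,5)] -> total=17
Click 2 (3,2) count=1: revealed 0 new [(none)] -> total=17

Answer: ......
......
......
#####.
######
######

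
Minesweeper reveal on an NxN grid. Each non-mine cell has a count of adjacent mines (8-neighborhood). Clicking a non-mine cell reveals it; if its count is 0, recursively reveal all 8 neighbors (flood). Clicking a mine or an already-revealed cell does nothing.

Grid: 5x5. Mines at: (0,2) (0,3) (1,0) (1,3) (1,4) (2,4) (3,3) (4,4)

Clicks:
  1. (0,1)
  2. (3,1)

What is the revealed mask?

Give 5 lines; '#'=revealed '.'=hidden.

Click 1 (0,1) count=2: revealed 1 new [(0,1)] -> total=1
Click 2 (3,1) count=0: revealed 9 new [(2,0) (2,1) (2,2) (3,0) (3,1) (3,2) (4,0) (4,1) (4,2)] -> total=10

Answer: .#...
.....
###..
###..
###..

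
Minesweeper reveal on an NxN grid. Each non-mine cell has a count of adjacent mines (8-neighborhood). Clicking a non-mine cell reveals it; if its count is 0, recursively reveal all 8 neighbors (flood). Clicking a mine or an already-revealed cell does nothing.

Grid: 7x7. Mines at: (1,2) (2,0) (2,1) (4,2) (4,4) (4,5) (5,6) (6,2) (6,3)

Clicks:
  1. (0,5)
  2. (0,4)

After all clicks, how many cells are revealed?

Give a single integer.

Click 1 (0,5) count=0: revealed 16 new [(0,3) (0,4) (0,5) (0,6) (1,3) (1,4) (1,5) (1,6) (2,3) (2,4) (2,5) (2,6) (3,3) (3,4) (3,5) (3,6)] -> total=16
Click 2 (0,4) count=0: revealed 0 new [(none)] -> total=16

Answer: 16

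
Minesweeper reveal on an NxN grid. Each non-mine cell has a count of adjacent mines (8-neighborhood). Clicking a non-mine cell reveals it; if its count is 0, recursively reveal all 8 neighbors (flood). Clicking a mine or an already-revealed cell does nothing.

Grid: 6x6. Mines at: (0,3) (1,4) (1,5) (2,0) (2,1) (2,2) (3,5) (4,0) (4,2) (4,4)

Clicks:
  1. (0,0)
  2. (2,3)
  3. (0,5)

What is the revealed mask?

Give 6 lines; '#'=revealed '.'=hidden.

Answer: ###..#
###...
...#..
......
......
......

Derivation:
Click 1 (0,0) count=0: revealed 6 new [(0,0) (0,1) (0,2) (1,0) (1,1) (1,2)] -> total=6
Click 2 (2,3) count=2: revealed 1 new [(2,3)] -> total=7
Click 3 (0,5) count=2: revealed 1 new [(0,5)] -> total=8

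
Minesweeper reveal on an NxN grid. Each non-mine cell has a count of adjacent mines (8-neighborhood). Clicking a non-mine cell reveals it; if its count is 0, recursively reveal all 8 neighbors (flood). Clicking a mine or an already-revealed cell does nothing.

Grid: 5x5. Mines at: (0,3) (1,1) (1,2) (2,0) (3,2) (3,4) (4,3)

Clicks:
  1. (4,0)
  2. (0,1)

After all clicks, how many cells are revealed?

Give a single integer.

Click 1 (4,0) count=0: revealed 4 new [(3,0) (3,1) (4,0) (4,1)] -> total=4
Click 2 (0,1) count=2: revealed 1 new [(0,1)] -> total=5

Answer: 5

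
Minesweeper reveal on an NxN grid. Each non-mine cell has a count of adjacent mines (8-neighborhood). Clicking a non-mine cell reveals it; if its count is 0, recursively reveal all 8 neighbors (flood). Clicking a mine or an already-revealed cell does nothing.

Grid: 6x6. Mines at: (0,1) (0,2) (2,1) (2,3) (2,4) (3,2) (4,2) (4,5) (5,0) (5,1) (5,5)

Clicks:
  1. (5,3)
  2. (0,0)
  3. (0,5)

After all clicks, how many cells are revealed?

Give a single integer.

Answer: 8

Derivation:
Click 1 (5,3) count=1: revealed 1 new [(5,3)] -> total=1
Click 2 (0,0) count=1: revealed 1 new [(0,0)] -> total=2
Click 3 (0,5) count=0: revealed 6 new [(0,3) (0,4) (0,5) (1,3) (1,4) (1,5)] -> total=8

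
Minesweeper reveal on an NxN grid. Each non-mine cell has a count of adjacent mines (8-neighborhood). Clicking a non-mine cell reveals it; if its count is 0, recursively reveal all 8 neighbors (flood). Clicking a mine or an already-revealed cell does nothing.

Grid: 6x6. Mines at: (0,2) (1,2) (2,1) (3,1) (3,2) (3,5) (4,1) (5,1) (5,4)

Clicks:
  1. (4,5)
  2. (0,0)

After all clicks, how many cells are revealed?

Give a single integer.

Click 1 (4,5) count=2: revealed 1 new [(4,5)] -> total=1
Click 2 (0,0) count=0: revealed 4 new [(0,0) (0,1) (1,0) (1,1)] -> total=5

Answer: 5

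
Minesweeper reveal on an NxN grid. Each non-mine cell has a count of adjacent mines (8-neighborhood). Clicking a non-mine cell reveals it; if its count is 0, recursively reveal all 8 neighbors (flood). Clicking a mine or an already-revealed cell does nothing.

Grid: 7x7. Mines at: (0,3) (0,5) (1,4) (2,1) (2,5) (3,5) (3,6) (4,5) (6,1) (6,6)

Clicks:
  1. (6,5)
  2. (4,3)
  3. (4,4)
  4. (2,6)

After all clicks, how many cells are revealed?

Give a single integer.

Click 1 (6,5) count=1: revealed 1 new [(6,5)] -> total=1
Click 2 (4,3) count=0: revealed 22 new [(2,2) (2,3) (2,4) (3,0) (3,1) (3,2) (3,3) (3,4) (4,0) (4,1) (4,2) (4,3) (4,4) (5,0) (5,1) (5,2) (5,3) (5,4) (5,5) (6,2) (6,3) (6,4)] -> total=23
Click 3 (4,4) count=2: revealed 0 new [(none)] -> total=23
Click 4 (2,6) count=3: revealed 1 new [(2,6)] -> total=24

Answer: 24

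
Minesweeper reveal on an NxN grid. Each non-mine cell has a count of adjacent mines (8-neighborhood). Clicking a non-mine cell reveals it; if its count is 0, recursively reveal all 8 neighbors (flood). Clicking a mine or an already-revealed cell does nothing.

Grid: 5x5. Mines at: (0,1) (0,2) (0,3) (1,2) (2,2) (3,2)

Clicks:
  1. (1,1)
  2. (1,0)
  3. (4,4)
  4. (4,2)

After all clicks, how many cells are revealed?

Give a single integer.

Answer: 11

Derivation:
Click 1 (1,1) count=4: revealed 1 new [(1,1)] -> total=1
Click 2 (1,0) count=1: revealed 1 new [(1,0)] -> total=2
Click 3 (4,4) count=0: revealed 8 new [(1,3) (1,4) (2,3) (2,4) (3,3) (3,4) (4,3) (4,4)] -> total=10
Click 4 (4,2) count=1: revealed 1 new [(4,2)] -> total=11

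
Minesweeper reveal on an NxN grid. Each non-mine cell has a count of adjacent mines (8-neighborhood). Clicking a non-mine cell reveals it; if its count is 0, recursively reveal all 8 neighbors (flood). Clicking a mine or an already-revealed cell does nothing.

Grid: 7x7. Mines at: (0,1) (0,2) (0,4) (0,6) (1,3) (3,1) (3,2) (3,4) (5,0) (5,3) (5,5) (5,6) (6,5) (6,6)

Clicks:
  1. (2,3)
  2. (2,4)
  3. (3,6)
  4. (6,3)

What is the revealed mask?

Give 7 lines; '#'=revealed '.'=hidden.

Answer: .......
.....##
...####
.....##
.....##
.......
...#...

Derivation:
Click 1 (2,3) count=3: revealed 1 new [(2,3)] -> total=1
Click 2 (2,4) count=2: revealed 1 new [(2,4)] -> total=2
Click 3 (3,6) count=0: revealed 8 new [(1,5) (1,6) (2,5) (2,6) (3,5) (3,6) (4,5) (4,6)] -> total=10
Click 4 (6,3) count=1: revealed 1 new [(6,3)] -> total=11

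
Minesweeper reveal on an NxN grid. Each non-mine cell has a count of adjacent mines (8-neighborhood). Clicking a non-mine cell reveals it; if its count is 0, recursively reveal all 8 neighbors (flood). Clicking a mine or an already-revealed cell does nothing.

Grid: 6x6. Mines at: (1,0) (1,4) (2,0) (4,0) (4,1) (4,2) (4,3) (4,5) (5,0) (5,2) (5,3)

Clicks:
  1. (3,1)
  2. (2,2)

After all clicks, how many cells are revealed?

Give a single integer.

Answer: 12

Derivation:
Click 1 (3,1) count=4: revealed 1 new [(3,1)] -> total=1
Click 2 (2,2) count=0: revealed 11 new [(0,1) (0,2) (0,3) (1,1) (1,2) (1,3) (2,1) (2,2) (2,3) (3,2) (3,3)] -> total=12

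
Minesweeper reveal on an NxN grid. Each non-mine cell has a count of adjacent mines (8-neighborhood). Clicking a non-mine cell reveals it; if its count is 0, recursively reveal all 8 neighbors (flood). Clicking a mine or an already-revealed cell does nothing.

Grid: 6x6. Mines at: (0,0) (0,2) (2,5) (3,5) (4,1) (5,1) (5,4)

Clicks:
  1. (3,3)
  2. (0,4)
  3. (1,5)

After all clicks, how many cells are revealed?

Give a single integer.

Click 1 (3,3) count=0: revealed 18 new [(1,0) (1,1) (1,2) (1,3) (1,4) (2,0) (2,1) (2,2) (2,3) (2,4) (3,0) (3,1) (3,2) (3,3) (3,4) (4,2) (4,3) (4,4)] -> total=18
Click 2 (0,4) count=0: revealed 4 new [(0,3) (0,4) (0,5) (1,5)] -> total=22
Click 3 (1,5) count=1: revealed 0 new [(none)] -> total=22

Answer: 22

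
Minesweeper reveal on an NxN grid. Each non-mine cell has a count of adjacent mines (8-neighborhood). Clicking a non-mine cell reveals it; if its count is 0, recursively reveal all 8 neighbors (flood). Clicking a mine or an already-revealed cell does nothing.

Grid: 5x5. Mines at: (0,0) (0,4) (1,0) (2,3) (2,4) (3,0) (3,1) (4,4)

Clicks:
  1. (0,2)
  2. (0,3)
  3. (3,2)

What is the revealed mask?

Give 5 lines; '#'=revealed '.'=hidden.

Click 1 (0,2) count=0: revealed 6 new [(0,1) (0,2) (0,3) (1,1) (1,2) (1,3)] -> total=6
Click 2 (0,3) count=1: revealed 0 new [(none)] -> total=6
Click 3 (3,2) count=2: revealed 1 new [(3,2)] -> total=7

Answer: .###.
.###.
.....
..#..
.....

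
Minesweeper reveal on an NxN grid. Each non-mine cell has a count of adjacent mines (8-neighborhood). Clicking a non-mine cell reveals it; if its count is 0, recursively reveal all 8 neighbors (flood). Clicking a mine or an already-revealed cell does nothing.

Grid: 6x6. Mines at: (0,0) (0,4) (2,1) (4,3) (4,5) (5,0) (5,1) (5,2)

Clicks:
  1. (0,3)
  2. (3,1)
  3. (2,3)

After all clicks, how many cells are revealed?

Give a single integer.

Click 1 (0,3) count=1: revealed 1 new [(0,3)] -> total=1
Click 2 (3,1) count=1: revealed 1 new [(3,1)] -> total=2
Click 3 (2,3) count=0: revealed 12 new [(1,2) (1,3) (1,4) (1,5) (2,2) (2,3) (2,4) (2,5) (3,2) (3,3) (3,4) (3,5)] -> total=14

Answer: 14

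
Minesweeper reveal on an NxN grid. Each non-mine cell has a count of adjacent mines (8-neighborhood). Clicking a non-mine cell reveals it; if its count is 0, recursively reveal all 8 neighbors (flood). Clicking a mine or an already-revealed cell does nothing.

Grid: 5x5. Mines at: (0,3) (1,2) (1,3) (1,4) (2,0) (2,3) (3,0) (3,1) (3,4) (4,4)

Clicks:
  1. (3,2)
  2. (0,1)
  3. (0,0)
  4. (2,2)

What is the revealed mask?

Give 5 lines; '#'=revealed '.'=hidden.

Click 1 (3,2) count=2: revealed 1 new [(3,2)] -> total=1
Click 2 (0,1) count=1: revealed 1 new [(0,1)] -> total=2
Click 3 (0,0) count=0: revealed 3 new [(0,0) (1,0) (1,1)] -> total=5
Click 4 (2,2) count=4: revealed 1 new [(2,2)] -> total=6

Answer: ##...
##...
..#..
..#..
.....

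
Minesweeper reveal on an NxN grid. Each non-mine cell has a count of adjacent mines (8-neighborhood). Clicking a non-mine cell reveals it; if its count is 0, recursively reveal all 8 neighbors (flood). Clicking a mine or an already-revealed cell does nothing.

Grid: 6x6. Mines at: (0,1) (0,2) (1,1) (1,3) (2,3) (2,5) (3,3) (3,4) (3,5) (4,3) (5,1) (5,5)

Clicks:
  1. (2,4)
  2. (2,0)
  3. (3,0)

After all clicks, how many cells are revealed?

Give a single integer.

Answer: 10

Derivation:
Click 1 (2,4) count=6: revealed 1 new [(2,4)] -> total=1
Click 2 (2,0) count=1: revealed 1 new [(2,0)] -> total=2
Click 3 (3,0) count=0: revealed 8 new [(2,1) (2,2) (3,0) (3,1) (3,2) (4,0) (4,1) (4,2)] -> total=10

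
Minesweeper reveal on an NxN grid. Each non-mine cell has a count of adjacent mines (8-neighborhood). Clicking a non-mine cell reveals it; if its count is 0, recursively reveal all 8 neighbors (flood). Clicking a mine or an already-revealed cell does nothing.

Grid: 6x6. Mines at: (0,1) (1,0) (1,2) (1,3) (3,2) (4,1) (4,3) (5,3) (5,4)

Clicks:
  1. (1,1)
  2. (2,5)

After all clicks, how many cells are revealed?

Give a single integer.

Click 1 (1,1) count=3: revealed 1 new [(1,1)] -> total=1
Click 2 (2,5) count=0: revealed 10 new [(0,4) (0,5) (1,4) (1,5) (2,4) (2,5) (3,4) (3,5) (4,4) (4,5)] -> total=11

Answer: 11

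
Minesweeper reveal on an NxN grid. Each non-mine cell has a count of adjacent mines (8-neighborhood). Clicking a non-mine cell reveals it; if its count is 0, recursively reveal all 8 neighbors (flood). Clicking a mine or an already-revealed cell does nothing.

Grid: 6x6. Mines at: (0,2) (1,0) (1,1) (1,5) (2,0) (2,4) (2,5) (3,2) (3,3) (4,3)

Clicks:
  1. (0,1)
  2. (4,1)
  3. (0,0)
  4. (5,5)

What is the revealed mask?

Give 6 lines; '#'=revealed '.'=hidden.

Click 1 (0,1) count=3: revealed 1 new [(0,1)] -> total=1
Click 2 (4,1) count=1: revealed 1 new [(4,1)] -> total=2
Click 3 (0,0) count=2: revealed 1 new [(0,0)] -> total=3
Click 4 (5,5) count=0: revealed 6 new [(3,4) (3,5) (4,4) (4,5) (5,4) (5,5)] -> total=9

Answer: ##....
......
......
....##
.#..##
....##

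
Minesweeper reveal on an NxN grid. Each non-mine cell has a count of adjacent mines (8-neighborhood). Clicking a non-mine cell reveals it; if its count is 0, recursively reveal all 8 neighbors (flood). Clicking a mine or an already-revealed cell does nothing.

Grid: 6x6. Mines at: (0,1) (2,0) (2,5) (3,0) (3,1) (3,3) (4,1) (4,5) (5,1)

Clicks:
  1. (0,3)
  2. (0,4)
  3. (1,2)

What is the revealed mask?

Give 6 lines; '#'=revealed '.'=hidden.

Answer: ..####
..####
..###.
......
......
......

Derivation:
Click 1 (0,3) count=0: revealed 11 new [(0,2) (0,3) (0,4) (0,5) (1,2) (1,3) (1,4) (1,5) (2,2) (2,3) (2,4)] -> total=11
Click 2 (0,4) count=0: revealed 0 new [(none)] -> total=11
Click 3 (1,2) count=1: revealed 0 new [(none)] -> total=11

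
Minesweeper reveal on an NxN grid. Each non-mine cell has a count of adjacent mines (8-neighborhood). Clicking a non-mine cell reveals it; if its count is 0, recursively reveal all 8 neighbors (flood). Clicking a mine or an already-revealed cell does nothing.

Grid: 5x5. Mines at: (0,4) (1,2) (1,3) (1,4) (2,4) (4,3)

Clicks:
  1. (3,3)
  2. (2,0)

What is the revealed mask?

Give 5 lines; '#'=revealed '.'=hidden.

Answer: ##...
##...
###..
####.
###..

Derivation:
Click 1 (3,3) count=2: revealed 1 new [(3,3)] -> total=1
Click 2 (2,0) count=0: revealed 13 new [(0,0) (0,1) (1,0) (1,1) (2,0) (2,1) (2,2) (3,0) (3,1) (3,2) (4,0) (4,1) (4,2)] -> total=14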